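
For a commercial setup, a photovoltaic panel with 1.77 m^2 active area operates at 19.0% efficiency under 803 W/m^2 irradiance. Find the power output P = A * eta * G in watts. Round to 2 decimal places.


Use the solar power formula P = A * eta * G.
Given: A = 1.77 m^2, eta = 0.19, G = 803 W/m^2
P = 1.77 * 0.19 * 803
P = 270.05 W

270.05


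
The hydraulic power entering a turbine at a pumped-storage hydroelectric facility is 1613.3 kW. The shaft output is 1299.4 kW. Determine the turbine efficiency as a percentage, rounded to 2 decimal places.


Turbine efficiency = (output power / input power) * 100
eta = (1299.4 / 1613.3) * 100
eta = 80.54%

80.54


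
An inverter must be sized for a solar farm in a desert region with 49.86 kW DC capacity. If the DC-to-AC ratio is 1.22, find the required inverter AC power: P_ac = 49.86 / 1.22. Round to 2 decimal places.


The inverter AC capacity is determined by the DC/AC ratio.
Given: P_dc = 49.86 kW, DC/AC ratio = 1.22
P_ac = P_dc / ratio = 49.86 / 1.22
P_ac = 40.87 kW

40.87


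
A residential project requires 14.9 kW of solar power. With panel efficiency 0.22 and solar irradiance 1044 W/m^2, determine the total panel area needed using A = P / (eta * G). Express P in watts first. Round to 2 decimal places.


Convert target power to watts: P = 14.9 * 1000 = 14900.0 W
Compute denominator: eta * G = 0.22 * 1044 = 229.68
Required area A = P / (eta * G) = 14900.0 / 229.68
A = 64.87 m^2

64.87


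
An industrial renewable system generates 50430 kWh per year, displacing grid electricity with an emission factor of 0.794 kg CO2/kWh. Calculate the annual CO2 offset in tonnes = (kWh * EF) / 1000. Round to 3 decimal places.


CO2 offset in kg = generation * emission_factor
CO2 offset = 50430 * 0.794 = 40041.42 kg
Convert to tonnes:
  CO2 offset = 40041.42 / 1000 = 40.041 tonnes

40.041


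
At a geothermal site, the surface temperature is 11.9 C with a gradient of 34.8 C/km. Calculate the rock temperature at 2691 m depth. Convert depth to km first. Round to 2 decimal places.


Convert depth to km: 2691 / 1000 = 2.691 km
Temperature increase = gradient * depth_km = 34.8 * 2.691 = 93.65 C
Temperature at depth = T_surface + delta_T = 11.9 + 93.65
T = 105.55 C

105.55


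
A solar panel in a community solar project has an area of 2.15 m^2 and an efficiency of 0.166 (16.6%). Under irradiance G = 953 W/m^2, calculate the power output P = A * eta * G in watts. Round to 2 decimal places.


Use the solar power formula P = A * eta * G.
Given: A = 2.15 m^2, eta = 0.166, G = 953 W/m^2
P = 2.15 * 0.166 * 953
P = 340.13 W

340.13


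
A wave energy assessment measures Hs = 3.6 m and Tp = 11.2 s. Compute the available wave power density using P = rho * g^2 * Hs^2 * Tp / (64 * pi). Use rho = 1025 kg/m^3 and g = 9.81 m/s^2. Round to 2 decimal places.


Apply wave power formula:
  g^2 = 9.81^2 = 96.2361
  Hs^2 = 3.6^2 = 12.96
  Numerator = rho * g^2 * Hs^2 * Tp = 1025 * 96.2361 * 12.96 * 11.2 = 14318083.95
  Denominator = 64 * pi = 201.0619
  P = 14318083.95 / 201.0619 = 71212.31 W/m

71212.31


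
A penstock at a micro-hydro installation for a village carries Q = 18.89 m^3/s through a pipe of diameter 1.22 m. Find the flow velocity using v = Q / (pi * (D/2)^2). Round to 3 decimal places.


Compute pipe cross-sectional area:
  A = pi * (D/2)^2 = pi * (1.22/2)^2 = 1.169 m^2
Calculate velocity:
  v = Q / A = 18.89 / 1.169
  v = 16.159 m/s

16.159


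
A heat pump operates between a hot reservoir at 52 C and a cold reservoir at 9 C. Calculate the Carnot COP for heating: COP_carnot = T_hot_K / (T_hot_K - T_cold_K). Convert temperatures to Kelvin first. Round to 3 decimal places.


Convert to Kelvin:
  T_hot = 52 + 273.15 = 325.15 K
  T_cold = 9 + 273.15 = 282.15 K
Apply Carnot COP formula:
  COP = T_hot_K / (T_hot_K - T_cold_K) = 325.15 / 43.0
  COP = 7.562

7.562


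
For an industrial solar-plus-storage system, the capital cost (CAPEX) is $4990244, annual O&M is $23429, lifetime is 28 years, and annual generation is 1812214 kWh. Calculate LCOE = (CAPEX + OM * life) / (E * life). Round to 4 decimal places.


Total cost = CAPEX + OM * lifetime = 4990244 + 23429 * 28 = 4990244 + 656012 = 5646256
Total generation = annual * lifetime = 1812214 * 28 = 50741992 kWh
LCOE = 5646256 / 50741992
LCOE = 0.1113 $/kWh

0.1113


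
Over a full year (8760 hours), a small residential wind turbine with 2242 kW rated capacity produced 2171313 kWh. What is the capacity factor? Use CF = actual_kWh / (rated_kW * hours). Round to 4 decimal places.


Capacity factor = actual output / maximum possible output
Maximum possible = rated * hours = 2242 * 8760 = 19639920 kWh
CF = 2171313 / 19639920
CF = 0.1106

0.1106


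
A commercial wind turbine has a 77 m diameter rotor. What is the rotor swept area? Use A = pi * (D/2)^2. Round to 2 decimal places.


Compute the rotor radius:
  r = D / 2 = 77 / 2 = 38.5 m
Calculate swept area:
  A = pi * r^2 = pi * 38.5^2
  A = 4656.63 m^2

4656.63


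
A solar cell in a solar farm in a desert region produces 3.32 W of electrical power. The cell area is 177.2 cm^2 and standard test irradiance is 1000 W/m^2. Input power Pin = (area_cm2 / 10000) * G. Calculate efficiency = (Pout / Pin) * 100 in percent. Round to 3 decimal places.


First compute the input power:
  Pin = area_cm2 / 10000 * G = 177.2 / 10000 * 1000 = 17.72 W
Then compute efficiency:
  Efficiency = (Pout / Pin) * 100 = (3.32 / 17.72) * 100
  Efficiency = 18.736%

18.736


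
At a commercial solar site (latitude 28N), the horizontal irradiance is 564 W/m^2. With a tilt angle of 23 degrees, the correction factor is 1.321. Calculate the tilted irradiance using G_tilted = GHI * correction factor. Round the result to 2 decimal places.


Identify the given values:
  GHI = 564 W/m^2, tilt correction factor = 1.321
Apply the formula G_tilted = GHI * factor:
  G_tilted = 564 * 1.321
  G_tilted = 745.04 W/m^2

745.04


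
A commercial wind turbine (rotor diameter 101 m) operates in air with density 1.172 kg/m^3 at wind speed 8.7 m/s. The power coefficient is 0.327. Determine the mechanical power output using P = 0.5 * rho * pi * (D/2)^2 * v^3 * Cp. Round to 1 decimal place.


Step 1 -- Compute swept area:
  A = pi * (D/2)^2 = pi * (101/2)^2 = 8011.85 m^2
Step 2 -- Apply wind power equation:
  P = 0.5 * rho * A * v^3 * Cp
  v^3 = 8.7^3 = 658.503
  P = 0.5 * 1.172 * 8011.85 * 658.503 * 0.327
  P = 1010964.2 W

1010964.2


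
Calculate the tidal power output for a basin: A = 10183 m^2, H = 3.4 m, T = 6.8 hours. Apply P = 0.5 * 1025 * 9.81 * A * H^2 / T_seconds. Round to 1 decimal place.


Convert period to seconds: T = 6.8 * 3600 = 24480.0 s
H^2 = 3.4^2 = 11.56
P = 0.5 * rho * g * A * H^2 / T
P = 0.5 * 1025 * 9.81 * 10183 * 11.56 / 24480.0
P = 24176.0 W

24176.0


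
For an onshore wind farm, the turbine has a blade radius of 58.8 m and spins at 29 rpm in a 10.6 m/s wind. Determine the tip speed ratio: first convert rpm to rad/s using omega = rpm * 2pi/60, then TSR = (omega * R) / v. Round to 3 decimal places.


Convert rotational speed to rad/s:
  omega = 29 * 2 * pi / 60 = 3.0369 rad/s
Compute tip speed:
  v_tip = omega * R = 3.0369 * 58.8 = 178.568 m/s
Tip speed ratio:
  TSR = v_tip / v_wind = 178.568 / 10.6 = 16.846

16.846


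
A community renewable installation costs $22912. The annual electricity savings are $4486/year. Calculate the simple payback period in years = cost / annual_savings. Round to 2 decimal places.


Simple payback period = initial cost / annual savings
Payback = 22912 / 4486
Payback = 5.11 years

5.11


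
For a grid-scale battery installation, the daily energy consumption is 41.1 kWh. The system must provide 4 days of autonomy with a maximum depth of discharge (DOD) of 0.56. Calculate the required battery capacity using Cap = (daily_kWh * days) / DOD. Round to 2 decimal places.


Total energy needed = daily * days = 41.1 * 4 = 164.4 kWh
Account for depth of discharge:
  Cap = total_energy / DOD = 164.4 / 0.56
  Cap = 293.57 kWh

293.57


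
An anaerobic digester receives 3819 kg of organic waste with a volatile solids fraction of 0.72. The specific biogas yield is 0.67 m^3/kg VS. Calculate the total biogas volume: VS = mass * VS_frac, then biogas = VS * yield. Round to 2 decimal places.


Compute volatile solids:
  VS = mass * VS_fraction = 3819 * 0.72 = 2749.68 kg
Calculate biogas volume:
  Biogas = VS * specific_yield = 2749.68 * 0.67
  Biogas = 1842.29 m^3

1842.29


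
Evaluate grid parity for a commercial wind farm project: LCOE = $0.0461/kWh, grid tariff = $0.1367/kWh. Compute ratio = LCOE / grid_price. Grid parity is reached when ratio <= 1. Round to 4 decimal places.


Compare LCOE to grid price:
  LCOE = $0.0461/kWh, Grid price = $0.1367/kWh
  Ratio = LCOE / grid_price = 0.0461 / 0.1367 = 0.3372
  Grid parity achieved (ratio <= 1)? yes

0.3372


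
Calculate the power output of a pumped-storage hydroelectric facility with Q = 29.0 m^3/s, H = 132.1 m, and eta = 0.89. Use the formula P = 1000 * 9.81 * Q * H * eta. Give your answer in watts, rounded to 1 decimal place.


Apply the hydropower formula P = rho * g * Q * H * eta
rho * g = 1000 * 9.81 = 9810.0
P = 9810.0 * 29.0 * 132.1 * 0.89
P = 33447204.8 W

33447204.8


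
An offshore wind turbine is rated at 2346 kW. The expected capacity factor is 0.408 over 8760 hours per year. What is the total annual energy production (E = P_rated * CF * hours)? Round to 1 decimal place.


Annual energy = rated_kW * capacity_factor * hours_per_year
Given: P_rated = 2346 kW, CF = 0.408, hours = 8760
E = 2346 * 0.408 * 8760
E = 8384791.7 kWh

8384791.7


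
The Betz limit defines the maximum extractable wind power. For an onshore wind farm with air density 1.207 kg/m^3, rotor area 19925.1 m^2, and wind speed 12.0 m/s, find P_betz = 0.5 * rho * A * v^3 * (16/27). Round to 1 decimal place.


The Betz coefficient Cp_max = 16/27 = 0.5926
v^3 = 12.0^3 = 1728.0
P_betz = 0.5 * rho * A * v^3 * Cp_max
P_betz = 0.5 * 1.207 * 19925.1 * 1728.0 * 0.5926
P_betz = 12313393.0 W

12313393.0


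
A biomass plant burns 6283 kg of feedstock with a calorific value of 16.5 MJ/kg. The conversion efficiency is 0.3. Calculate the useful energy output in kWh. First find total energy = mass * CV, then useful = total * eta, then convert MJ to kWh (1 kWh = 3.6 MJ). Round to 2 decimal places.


Total energy = mass * CV = 6283 * 16.5 = 103669.5 MJ
Useful energy = total * eta = 103669.5 * 0.3 = 31100.85 MJ
Convert to kWh: 31100.85 / 3.6
Useful energy = 8639.13 kWh

8639.13


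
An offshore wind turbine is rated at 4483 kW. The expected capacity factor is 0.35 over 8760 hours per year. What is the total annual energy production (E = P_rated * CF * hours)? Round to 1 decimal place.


Annual energy = rated_kW * capacity_factor * hours_per_year
Given: P_rated = 4483 kW, CF = 0.35, hours = 8760
E = 4483 * 0.35 * 8760
E = 13744878.0 kWh

13744878.0


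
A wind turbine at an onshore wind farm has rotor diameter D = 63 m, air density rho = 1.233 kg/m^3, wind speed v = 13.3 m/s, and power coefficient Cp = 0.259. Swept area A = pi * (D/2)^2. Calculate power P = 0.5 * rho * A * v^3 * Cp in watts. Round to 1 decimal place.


Step 1 -- Compute swept area:
  A = pi * (D/2)^2 = pi * (63/2)^2 = 3117.25 m^2
Step 2 -- Apply wind power equation:
  P = 0.5 * rho * A * v^3 * Cp
  v^3 = 13.3^3 = 2352.637
  P = 0.5 * 1.233 * 3117.25 * 2352.637 * 0.259
  P = 1171005.0 W

1171005.0


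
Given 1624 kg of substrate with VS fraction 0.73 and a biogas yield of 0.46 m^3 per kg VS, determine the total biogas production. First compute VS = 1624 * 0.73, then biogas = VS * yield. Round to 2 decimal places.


Compute volatile solids:
  VS = mass * VS_fraction = 1624 * 0.73 = 1185.52 kg
Calculate biogas volume:
  Biogas = VS * specific_yield = 1185.52 * 0.46
  Biogas = 545.34 m^3

545.34


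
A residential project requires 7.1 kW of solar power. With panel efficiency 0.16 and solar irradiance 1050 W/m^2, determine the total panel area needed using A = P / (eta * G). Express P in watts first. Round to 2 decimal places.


Convert target power to watts: P = 7.1 * 1000 = 7100.0 W
Compute denominator: eta * G = 0.16 * 1050 = 168.0
Required area A = P / (eta * G) = 7100.0 / 168.0
A = 42.26 m^2

42.26


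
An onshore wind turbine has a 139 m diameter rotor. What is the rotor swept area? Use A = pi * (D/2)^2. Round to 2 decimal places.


Compute the rotor radius:
  r = D / 2 = 139 / 2 = 69.5 m
Calculate swept area:
  A = pi * r^2 = pi * 69.5^2
  A = 15174.68 m^2

15174.68


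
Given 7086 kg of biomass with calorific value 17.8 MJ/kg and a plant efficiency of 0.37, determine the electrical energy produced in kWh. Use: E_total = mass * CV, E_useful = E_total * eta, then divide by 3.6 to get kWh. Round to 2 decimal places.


Total energy = mass * CV = 7086 * 17.8 = 126130.8 MJ
Useful energy = total * eta = 126130.8 * 0.37 = 46668.4 MJ
Convert to kWh: 46668.4 / 3.6
Useful energy = 12963.44 kWh

12963.44


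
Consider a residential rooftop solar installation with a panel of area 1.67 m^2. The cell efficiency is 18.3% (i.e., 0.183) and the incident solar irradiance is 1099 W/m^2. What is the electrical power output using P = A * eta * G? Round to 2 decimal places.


Use the solar power formula P = A * eta * G.
Given: A = 1.67 m^2, eta = 0.183, G = 1099 W/m^2
P = 1.67 * 0.183 * 1099
P = 335.87 W

335.87


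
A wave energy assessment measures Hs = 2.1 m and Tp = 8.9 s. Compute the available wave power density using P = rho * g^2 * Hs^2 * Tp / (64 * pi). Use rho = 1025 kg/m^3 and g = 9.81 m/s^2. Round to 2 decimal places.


Apply wave power formula:
  g^2 = 9.81^2 = 96.2361
  Hs^2 = 2.1^2 = 4.41
  Numerator = rho * g^2 * Hs^2 * Tp = 1025 * 96.2361 * 4.41 * 8.9 = 3871599.96
  Denominator = 64 * pi = 201.0619
  P = 3871599.96 / 201.0619 = 19255.76 W/m

19255.76


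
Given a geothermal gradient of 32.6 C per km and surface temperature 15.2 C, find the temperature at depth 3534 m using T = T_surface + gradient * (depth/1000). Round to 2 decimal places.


Convert depth to km: 3534 / 1000 = 3.534 km
Temperature increase = gradient * depth_km = 32.6 * 3.534 = 115.21 C
Temperature at depth = T_surface + delta_T = 15.2 + 115.21
T = 130.41 C

130.41


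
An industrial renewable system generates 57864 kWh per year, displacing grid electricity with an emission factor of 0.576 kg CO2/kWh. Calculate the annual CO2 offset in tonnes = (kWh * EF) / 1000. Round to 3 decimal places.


CO2 offset in kg = generation * emission_factor
CO2 offset = 57864 * 0.576 = 33329.66 kg
Convert to tonnes:
  CO2 offset = 33329.66 / 1000 = 33.330 tonnes

33.330


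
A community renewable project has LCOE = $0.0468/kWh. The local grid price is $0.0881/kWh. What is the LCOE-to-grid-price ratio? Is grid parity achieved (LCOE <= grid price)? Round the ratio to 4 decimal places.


Compare LCOE to grid price:
  LCOE = $0.0468/kWh, Grid price = $0.0881/kWh
  Ratio = LCOE / grid_price = 0.0468 / 0.0881 = 0.5312
  Grid parity achieved (ratio <= 1)? yes

0.5312


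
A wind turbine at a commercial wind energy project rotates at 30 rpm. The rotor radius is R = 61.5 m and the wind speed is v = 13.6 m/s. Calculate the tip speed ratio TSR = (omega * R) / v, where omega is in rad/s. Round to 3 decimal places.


Convert rotational speed to rad/s:
  omega = 30 * 2 * pi / 60 = 3.1416 rad/s
Compute tip speed:
  v_tip = omega * R = 3.1416 * 61.5 = 193.208 m/s
Tip speed ratio:
  TSR = v_tip / v_wind = 193.208 / 13.6 = 14.206

14.206


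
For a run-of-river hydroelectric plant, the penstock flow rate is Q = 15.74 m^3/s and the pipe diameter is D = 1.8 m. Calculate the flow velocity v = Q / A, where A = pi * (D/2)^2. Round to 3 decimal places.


Compute pipe cross-sectional area:
  A = pi * (D/2)^2 = pi * (1.8/2)^2 = 2.5447 m^2
Calculate velocity:
  v = Q / A = 15.74 / 2.5447
  v = 6.185 m/s

6.185


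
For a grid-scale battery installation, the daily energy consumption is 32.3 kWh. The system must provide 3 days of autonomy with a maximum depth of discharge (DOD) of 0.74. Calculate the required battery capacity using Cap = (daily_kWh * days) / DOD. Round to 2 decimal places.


Total energy needed = daily * days = 32.3 * 3 = 96.9 kWh
Account for depth of discharge:
  Cap = total_energy / DOD = 96.9 / 0.74
  Cap = 130.95 kWh

130.95


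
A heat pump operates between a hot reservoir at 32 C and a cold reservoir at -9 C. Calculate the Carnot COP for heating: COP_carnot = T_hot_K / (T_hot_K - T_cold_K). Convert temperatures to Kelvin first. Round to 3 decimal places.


Convert to Kelvin:
  T_hot = 32 + 273.15 = 305.15 K
  T_cold = -9 + 273.15 = 264.15 K
Apply Carnot COP formula:
  COP = T_hot_K / (T_hot_K - T_cold_K) = 305.15 / 41.0
  COP = 7.443

7.443


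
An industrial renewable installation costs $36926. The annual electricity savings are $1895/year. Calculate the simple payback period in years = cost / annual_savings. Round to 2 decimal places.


Simple payback period = initial cost / annual savings
Payback = 36926 / 1895
Payback = 19.49 years

19.49


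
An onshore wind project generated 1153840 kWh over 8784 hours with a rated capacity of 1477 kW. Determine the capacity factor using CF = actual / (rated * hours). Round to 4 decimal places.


Capacity factor = actual output / maximum possible output
Maximum possible = rated * hours = 1477 * 8784 = 12973968 kWh
CF = 1153840 / 12973968
CF = 0.0889

0.0889


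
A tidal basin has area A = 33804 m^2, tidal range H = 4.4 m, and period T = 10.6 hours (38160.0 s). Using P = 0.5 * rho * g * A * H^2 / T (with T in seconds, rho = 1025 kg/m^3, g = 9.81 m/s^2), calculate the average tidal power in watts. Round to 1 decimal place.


Convert period to seconds: T = 10.6 * 3600 = 38160.0 s
H^2 = 4.4^2 = 19.36
P = 0.5 * rho * g * A * H^2 / T
P = 0.5 * 1025 * 9.81 * 33804 * 19.36 / 38160.0
P = 86224.0 W

86224.0


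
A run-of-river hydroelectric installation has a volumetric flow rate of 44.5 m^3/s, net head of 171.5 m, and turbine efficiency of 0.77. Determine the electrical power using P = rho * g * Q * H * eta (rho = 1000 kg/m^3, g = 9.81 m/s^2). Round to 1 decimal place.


Apply the hydropower formula P = rho * g * Q * H * eta
rho * g = 1000 * 9.81 = 9810.0
P = 9810.0 * 44.5 * 171.5 * 0.77
P = 57647950.0 W

57647950.0


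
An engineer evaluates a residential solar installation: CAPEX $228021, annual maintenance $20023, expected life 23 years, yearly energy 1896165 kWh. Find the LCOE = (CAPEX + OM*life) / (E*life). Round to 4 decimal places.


Total cost = CAPEX + OM * lifetime = 228021 + 20023 * 23 = 228021 + 460529 = 688550
Total generation = annual * lifetime = 1896165 * 23 = 43611795 kWh
LCOE = 688550 / 43611795
LCOE = 0.0158 $/kWh

0.0158


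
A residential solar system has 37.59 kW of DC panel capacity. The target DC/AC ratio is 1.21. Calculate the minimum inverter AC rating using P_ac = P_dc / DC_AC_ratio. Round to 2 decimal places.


The inverter AC capacity is determined by the DC/AC ratio.
Given: P_dc = 37.59 kW, DC/AC ratio = 1.21
P_ac = P_dc / ratio = 37.59 / 1.21
P_ac = 31.07 kW

31.07


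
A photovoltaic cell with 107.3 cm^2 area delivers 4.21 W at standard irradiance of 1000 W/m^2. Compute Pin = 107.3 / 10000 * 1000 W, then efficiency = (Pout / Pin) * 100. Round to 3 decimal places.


First compute the input power:
  Pin = area_cm2 / 10000 * G = 107.3 / 10000 * 1000 = 10.73 W
Then compute efficiency:
  Efficiency = (Pout / Pin) * 100 = (4.21 / 10.73) * 100
  Efficiency = 39.236%

39.236


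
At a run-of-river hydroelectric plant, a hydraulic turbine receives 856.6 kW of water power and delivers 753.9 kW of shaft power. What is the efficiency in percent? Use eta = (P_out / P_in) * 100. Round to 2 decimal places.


Turbine efficiency = (output power / input power) * 100
eta = (753.9 / 856.6) * 100
eta = 88.01%

88.01


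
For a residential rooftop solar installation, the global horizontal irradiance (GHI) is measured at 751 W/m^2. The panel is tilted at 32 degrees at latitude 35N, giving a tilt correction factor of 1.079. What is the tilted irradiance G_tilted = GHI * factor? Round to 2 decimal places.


Identify the given values:
  GHI = 751 W/m^2, tilt correction factor = 1.079
Apply the formula G_tilted = GHI * factor:
  G_tilted = 751 * 1.079
  G_tilted = 810.33 W/m^2

810.33


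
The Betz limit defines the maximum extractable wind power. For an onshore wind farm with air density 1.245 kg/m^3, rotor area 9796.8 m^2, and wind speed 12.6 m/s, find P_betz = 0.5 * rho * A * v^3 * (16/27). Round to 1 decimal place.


The Betz coefficient Cp_max = 16/27 = 0.5926
v^3 = 12.6^3 = 2000.376
P_betz = 0.5 * rho * A * v^3 * Cp_max
P_betz = 0.5 * 1.245 * 9796.8 * 2000.376 * 0.5926
P_betz = 7229220.2 W

7229220.2


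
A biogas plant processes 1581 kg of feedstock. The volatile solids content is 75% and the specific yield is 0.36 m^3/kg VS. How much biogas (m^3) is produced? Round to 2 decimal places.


Compute volatile solids:
  VS = mass * VS_fraction = 1581 * 0.75 = 1185.75 kg
Calculate biogas volume:
  Biogas = VS * specific_yield = 1185.75 * 0.36
  Biogas = 426.87 m^3

426.87


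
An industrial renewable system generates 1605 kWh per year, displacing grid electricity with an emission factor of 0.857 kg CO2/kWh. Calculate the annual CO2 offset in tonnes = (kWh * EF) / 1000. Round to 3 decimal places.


CO2 offset in kg = generation * emission_factor
CO2 offset = 1605 * 0.857 = 1375.49 kg
Convert to tonnes:
  CO2 offset = 1375.49 / 1000 = 1.375 tonnes

1.375


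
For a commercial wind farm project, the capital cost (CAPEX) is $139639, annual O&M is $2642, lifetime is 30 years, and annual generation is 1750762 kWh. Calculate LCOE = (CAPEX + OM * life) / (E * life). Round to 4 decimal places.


Total cost = CAPEX + OM * lifetime = 139639 + 2642 * 30 = 139639 + 79260 = 218899
Total generation = annual * lifetime = 1750762 * 30 = 52522860 kWh
LCOE = 218899 / 52522860
LCOE = 0.0042 $/kWh

0.0042


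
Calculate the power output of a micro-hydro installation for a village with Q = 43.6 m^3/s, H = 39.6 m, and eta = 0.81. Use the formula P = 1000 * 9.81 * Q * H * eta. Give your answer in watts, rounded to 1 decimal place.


Apply the hydropower formula P = rho * g * Q * H * eta
rho * g = 1000 * 9.81 = 9810.0
P = 9810.0 * 43.6 * 39.6 * 0.81
P = 13719418.4 W

13719418.4


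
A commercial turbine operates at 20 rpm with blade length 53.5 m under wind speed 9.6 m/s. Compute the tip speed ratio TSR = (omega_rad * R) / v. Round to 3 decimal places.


Convert rotational speed to rad/s:
  omega = 20 * 2 * pi / 60 = 2.0944 rad/s
Compute tip speed:
  v_tip = omega * R = 2.0944 * 53.5 = 112.05 m/s
Tip speed ratio:
  TSR = v_tip / v_wind = 112.05 / 9.6 = 11.672

11.672


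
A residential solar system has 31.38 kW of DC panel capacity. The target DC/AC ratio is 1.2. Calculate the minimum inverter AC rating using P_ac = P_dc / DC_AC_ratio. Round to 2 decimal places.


The inverter AC capacity is determined by the DC/AC ratio.
Given: P_dc = 31.38 kW, DC/AC ratio = 1.2
P_ac = P_dc / ratio = 31.38 / 1.2
P_ac = 26.15 kW

26.15


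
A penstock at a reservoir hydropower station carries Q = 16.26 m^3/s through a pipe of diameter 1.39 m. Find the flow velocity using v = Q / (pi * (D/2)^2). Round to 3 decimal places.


Compute pipe cross-sectional area:
  A = pi * (D/2)^2 = pi * (1.39/2)^2 = 1.5175 m^2
Calculate velocity:
  v = Q / A = 16.26 / 1.5175
  v = 10.715 m/s

10.715


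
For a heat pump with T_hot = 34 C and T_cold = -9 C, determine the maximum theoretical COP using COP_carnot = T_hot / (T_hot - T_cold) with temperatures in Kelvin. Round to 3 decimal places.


Convert to Kelvin:
  T_hot = 34 + 273.15 = 307.15 K
  T_cold = -9 + 273.15 = 264.15 K
Apply Carnot COP formula:
  COP = T_hot_K / (T_hot_K - T_cold_K) = 307.15 / 43.0
  COP = 7.143

7.143


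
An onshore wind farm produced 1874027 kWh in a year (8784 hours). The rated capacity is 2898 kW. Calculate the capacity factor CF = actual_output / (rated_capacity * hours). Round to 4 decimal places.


Capacity factor = actual output / maximum possible output
Maximum possible = rated * hours = 2898 * 8784 = 25456032 kWh
CF = 1874027 / 25456032
CF = 0.0736

0.0736


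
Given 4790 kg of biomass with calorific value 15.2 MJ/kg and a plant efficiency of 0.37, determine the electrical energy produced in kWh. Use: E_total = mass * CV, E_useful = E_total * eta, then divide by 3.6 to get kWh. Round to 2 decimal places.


Total energy = mass * CV = 4790 * 15.2 = 72808.0 MJ
Useful energy = total * eta = 72808.0 * 0.37 = 26938.96 MJ
Convert to kWh: 26938.96 / 3.6
Useful energy = 7483.04 kWh

7483.04


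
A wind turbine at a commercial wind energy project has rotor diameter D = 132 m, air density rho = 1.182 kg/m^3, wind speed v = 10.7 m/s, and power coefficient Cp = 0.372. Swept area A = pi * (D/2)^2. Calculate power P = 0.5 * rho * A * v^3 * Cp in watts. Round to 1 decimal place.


Step 1 -- Compute swept area:
  A = pi * (D/2)^2 = pi * (132/2)^2 = 13684.78 m^2
Step 2 -- Apply wind power equation:
  P = 0.5 * rho * A * v^3 * Cp
  v^3 = 10.7^3 = 1225.043
  P = 0.5 * 1.182 * 13684.78 * 1225.043 * 0.372
  P = 3685695.9 W

3685695.9


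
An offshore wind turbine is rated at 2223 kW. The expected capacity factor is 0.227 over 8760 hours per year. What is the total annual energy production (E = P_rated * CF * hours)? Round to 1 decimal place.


Annual energy = rated_kW * capacity_factor * hours_per_year
Given: P_rated = 2223 kW, CF = 0.227, hours = 8760
E = 2223 * 0.227 * 8760
E = 4420480.0 kWh

4420480.0


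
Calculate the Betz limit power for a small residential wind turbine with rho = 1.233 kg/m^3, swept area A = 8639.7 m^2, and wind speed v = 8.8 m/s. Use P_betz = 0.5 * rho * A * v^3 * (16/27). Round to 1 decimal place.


The Betz coefficient Cp_max = 16/27 = 0.5926
v^3 = 8.8^3 = 681.472
P_betz = 0.5 * rho * A * v^3 * Cp_max
P_betz = 0.5 * 1.233 * 8639.7 * 681.472 * 0.5926
P_betz = 2150978.0 W

2150978.0


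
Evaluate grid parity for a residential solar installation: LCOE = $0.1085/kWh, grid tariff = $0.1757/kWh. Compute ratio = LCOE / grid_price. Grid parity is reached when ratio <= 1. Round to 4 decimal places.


Compare LCOE to grid price:
  LCOE = $0.1085/kWh, Grid price = $0.1757/kWh
  Ratio = LCOE / grid_price = 0.1085 / 0.1757 = 0.6175
  Grid parity achieved (ratio <= 1)? yes

0.6175


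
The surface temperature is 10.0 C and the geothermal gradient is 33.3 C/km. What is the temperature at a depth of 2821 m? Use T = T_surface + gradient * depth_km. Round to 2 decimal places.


Convert depth to km: 2821 / 1000 = 2.821 km
Temperature increase = gradient * depth_km = 33.3 * 2.821 = 93.94 C
Temperature at depth = T_surface + delta_T = 10.0 + 93.94
T = 103.94 C

103.94


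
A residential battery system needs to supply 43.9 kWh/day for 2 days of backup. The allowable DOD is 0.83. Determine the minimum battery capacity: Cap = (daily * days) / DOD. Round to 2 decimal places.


Total energy needed = daily * days = 43.9 * 2 = 87.8 kWh
Account for depth of discharge:
  Cap = total_energy / DOD = 87.8 / 0.83
  Cap = 105.78 kWh

105.78


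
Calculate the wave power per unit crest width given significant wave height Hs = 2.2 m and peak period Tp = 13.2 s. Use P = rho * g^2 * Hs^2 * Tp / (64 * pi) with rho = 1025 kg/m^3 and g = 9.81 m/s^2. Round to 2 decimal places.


Apply wave power formula:
  g^2 = 9.81^2 = 96.2361
  Hs^2 = 2.2^2 = 4.84
  Numerator = rho * g^2 * Hs^2 * Tp = 1025 * 96.2361 * 4.84 * 13.2 = 6302040.26
  Denominator = 64 * pi = 201.0619
  P = 6302040.26 / 201.0619 = 31343.78 W/m

31343.78


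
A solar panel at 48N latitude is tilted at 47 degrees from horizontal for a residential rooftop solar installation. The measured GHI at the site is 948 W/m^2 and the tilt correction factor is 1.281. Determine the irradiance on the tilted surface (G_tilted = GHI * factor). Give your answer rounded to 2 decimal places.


Identify the given values:
  GHI = 948 W/m^2, tilt correction factor = 1.281
Apply the formula G_tilted = GHI * factor:
  G_tilted = 948 * 1.281
  G_tilted = 1214.39 W/m^2

1214.39


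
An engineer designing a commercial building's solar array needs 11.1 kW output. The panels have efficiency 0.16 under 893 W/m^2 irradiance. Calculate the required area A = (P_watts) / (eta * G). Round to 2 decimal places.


Convert target power to watts: P = 11.1 * 1000 = 11100.0 W
Compute denominator: eta * G = 0.16 * 893 = 142.88
Required area A = P / (eta * G) = 11100.0 / 142.88
A = 77.69 m^2

77.69


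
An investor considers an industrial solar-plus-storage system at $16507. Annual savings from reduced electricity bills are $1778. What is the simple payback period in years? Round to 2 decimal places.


Simple payback period = initial cost / annual savings
Payback = 16507 / 1778
Payback = 9.28 years

9.28


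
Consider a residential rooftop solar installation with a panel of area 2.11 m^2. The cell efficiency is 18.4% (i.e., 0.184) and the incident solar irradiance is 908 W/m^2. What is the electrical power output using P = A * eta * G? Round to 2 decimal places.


Use the solar power formula P = A * eta * G.
Given: A = 2.11 m^2, eta = 0.184, G = 908 W/m^2
P = 2.11 * 0.184 * 908
P = 352.52 W

352.52


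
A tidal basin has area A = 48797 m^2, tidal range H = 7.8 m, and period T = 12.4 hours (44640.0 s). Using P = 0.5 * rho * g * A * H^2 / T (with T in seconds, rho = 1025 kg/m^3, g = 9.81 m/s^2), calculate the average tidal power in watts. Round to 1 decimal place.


Convert period to seconds: T = 12.4 * 3600 = 44640.0 s
H^2 = 7.8^2 = 60.84
P = 0.5 * rho * g * A * H^2 / T
P = 0.5 * 1025 * 9.81 * 48797 * 60.84 / 44640.0
P = 334365.2 W

334365.2


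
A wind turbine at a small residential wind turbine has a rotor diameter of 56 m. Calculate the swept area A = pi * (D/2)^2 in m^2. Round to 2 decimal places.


Compute the rotor radius:
  r = D / 2 = 56 / 2 = 28.0 m
Calculate swept area:
  A = pi * r^2 = pi * 28.0^2
  A = 2463.01 m^2

2463.01


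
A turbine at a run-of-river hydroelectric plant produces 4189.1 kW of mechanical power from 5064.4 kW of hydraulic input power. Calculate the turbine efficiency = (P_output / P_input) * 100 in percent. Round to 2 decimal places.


Turbine efficiency = (output power / input power) * 100
eta = (4189.1 / 5064.4) * 100
eta = 82.72%

82.72


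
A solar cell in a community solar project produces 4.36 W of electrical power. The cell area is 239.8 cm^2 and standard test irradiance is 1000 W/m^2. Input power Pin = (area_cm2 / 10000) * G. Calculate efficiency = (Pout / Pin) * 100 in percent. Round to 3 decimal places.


First compute the input power:
  Pin = area_cm2 / 10000 * G = 239.8 / 10000 * 1000 = 23.98 W
Then compute efficiency:
  Efficiency = (Pout / Pin) * 100 = (4.36 / 23.98) * 100
  Efficiency = 18.182%

18.182


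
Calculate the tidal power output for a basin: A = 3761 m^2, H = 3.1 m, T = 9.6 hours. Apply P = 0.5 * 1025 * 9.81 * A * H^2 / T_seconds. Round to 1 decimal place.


Convert period to seconds: T = 9.6 * 3600 = 34560.0 s
H^2 = 3.1^2 = 9.61
P = 0.5 * rho * g * A * H^2 / T
P = 0.5 * 1025 * 9.81 * 3761 * 9.61 / 34560.0
P = 5257.9 W

5257.9


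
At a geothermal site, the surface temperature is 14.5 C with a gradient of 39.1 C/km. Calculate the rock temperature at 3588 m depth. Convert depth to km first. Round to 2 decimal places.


Convert depth to km: 3588 / 1000 = 3.588 km
Temperature increase = gradient * depth_km = 39.1 * 3.588 = 140.29 C
Temperature at depth = T_surface + delta_T = 14.5 + 140.29
T = 154.79 C

154.79


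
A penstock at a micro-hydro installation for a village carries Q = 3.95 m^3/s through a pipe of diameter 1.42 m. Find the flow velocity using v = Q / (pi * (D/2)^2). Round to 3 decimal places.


Compute pipe cross-sectional area:
  A = pi * (D/2)^2 = pi * (1.42/2)^2 = 1.5837 m^2
Calculate velocity:
  v = Q / A = 3.95 / 1.5837
  v = 2.494 m/s

2.494


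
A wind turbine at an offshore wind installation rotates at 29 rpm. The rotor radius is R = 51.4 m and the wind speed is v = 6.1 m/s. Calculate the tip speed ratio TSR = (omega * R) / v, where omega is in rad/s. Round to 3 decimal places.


Convert rotational speed to rad/s:
  omega = 29 * 2 * pi / 60 = 3.0369 rad/s
Compute tip speed:
  v_tip = omega * R = 3.0369 * 51.4 = 156.095 m/s
Tip speed ratio:
  TSR = v_tip / v_wind = 156.095 / 6.1 = 25.589

25.589


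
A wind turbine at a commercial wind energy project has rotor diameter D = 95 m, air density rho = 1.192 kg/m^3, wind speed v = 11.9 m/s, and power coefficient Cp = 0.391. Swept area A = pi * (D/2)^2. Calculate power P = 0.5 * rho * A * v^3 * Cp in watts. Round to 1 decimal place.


Step 1 -- Compute swept area:
  A = pi * (D/2)^2 = pi * (95/2)^2 = 7088.22 m^2
Step 2 -- Apply wind power equation:
  P = 0.5 * rho * A * v^3 * Cp
  v^3 = 11.9^3 = 1685.159
  P = 0.5 * 1.192 * 7088.22 * 1685.159 * 0.391
  P = 2783562.6 W

2783562.6


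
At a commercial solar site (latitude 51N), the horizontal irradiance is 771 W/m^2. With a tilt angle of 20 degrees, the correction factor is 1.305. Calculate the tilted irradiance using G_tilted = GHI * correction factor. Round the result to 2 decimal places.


Identify the given values:
  GHI = 771 W/m^2, tilt correction factor = 1.305
Apply the formula G_tilted = GHI * factor:
  G_tilted = 771 * 1.305
  G_tilted = 1006.16 W/m^2

1006.16


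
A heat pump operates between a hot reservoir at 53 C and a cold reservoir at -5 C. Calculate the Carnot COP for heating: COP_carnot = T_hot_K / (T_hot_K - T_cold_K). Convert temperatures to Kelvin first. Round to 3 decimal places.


Convert to Kelvin:
  T_hot = 53 + 273.15 = 326.15 K
  T_cold = -5 + 273.15 = 268.15 K
Apply Carnot COP formula:
  COP = T_hot_K / (T_hot_K - T_cold_K) = 326.15 / 58.0
  COP = 5.623

5.623


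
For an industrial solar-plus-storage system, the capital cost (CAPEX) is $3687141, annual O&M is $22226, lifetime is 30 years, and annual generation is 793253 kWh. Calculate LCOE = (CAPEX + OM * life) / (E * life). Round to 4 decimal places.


Total cost = CAPEX + OM * lifetime = 3687141 + 22226 * 30 = 3687141 + 666780 = 4353921
Total generation = annual * lifetime = 793253 * 30 = 23797590 kWh
LCOE = 4353921 / 23797590
LCOE = 0.1830 $/kWh

0.1830


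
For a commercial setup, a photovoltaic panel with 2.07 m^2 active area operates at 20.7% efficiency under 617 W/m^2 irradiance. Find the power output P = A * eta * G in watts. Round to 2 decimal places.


Use the solar power formula P = A * eta * G.
Given: A = 2.07 m^2, eta = 0.207, G = 617 W/m^2
P = 2.07 * 0.207 * 617
P = 264.38 W

264.38


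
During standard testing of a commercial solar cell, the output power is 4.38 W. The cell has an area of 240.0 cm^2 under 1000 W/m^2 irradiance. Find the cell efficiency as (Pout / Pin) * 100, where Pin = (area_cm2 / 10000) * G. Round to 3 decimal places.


First compute the input power:
  Pin = area_cm2 / 10000 * G = 240.0 / 10000 * 1000 = 24.0 W
Then compute efficiency:
  Efficiency = (Pout / Pin) * 100 = (4.38 / 24.0) * 100
  Efficiency = 18.250%

18.250


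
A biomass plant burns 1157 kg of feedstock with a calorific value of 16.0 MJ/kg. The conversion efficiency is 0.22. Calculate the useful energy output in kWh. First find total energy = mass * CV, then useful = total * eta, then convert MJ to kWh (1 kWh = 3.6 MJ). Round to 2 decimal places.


Total energy = mass * CV = 1157 * 16.0 = 18512.0 MJ
Useful energy = total * eta = 18512.0 * 0.22 = 4072.64 MJ
Convert to kWh: 4072.64 / 3.6
Useful energy = 1131.29 kWh

1131.29


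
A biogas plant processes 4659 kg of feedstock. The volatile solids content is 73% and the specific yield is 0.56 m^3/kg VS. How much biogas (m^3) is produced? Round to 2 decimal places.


Compute volatile solids:
  VS = mass * VS_fraction = 4659 * 0.73 = 3401.07 kg
Calculate biogas volume:
  Biogas = VS * specific_yield = 3401.07 * 0.56
  Biogas = 1904.60 m^3

1904.60


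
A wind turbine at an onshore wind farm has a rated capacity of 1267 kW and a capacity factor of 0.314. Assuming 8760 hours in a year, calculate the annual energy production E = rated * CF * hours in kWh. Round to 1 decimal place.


Annual energy = rated_kW * capacity_factor * hours_per_year
Given: P_rated = 1267 kW, CF = 0.314, hours = 8760
E = 1267 * 0.314 * 8760
E = 3485060.9 kWh

3485060.9


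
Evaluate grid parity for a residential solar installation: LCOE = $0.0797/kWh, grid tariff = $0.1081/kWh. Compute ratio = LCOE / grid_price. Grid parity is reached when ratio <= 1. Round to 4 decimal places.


Compare LCOE to grid price:
  LCOE = $0.0797/kWh, Grid price = $0.1081/kWh
  Ratio = LCOE / grid_price = 0.0797 / 0.1081 = 0.7373
  Grid parity achieved (ratio <= 1)? yes

0.7373


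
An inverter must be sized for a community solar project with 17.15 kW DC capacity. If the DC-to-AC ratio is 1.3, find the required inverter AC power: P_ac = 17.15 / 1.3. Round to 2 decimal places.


The inverter AC capacity is determined by the DC/AC ratio.
Given: P_dc = 17.15 kW, DC/AC ratio = 1.3
P_ac = P_dc / ratio = 17.15 / 1.3
P_ac = 13.19 kW

13.19


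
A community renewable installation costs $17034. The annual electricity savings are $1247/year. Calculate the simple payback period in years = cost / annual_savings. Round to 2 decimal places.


Simple payback period = initial cost / annual savings
Payback = 17034 / 1247
Payback = 13.66 years

13.66


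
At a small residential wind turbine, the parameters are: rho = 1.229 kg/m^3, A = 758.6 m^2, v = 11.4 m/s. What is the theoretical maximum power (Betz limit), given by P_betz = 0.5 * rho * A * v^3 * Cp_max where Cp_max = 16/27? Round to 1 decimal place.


The Betz coefficient Cp_max = 16/27 = 0.5926
v^3 = 11.4^3 = 1481.544
P_betz = 0.5 * rho * A * v^3 * Cp_max
P_betz = 0.5 * 1.229 * 758.6 * 1481.544 * 0.5926
P_betz = 409265.8 W

409265.8


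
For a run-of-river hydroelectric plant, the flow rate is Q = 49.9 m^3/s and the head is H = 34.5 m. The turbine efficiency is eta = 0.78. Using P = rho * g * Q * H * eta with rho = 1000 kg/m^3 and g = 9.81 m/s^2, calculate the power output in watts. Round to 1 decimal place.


Apply the hydropower formula P = rho * g * Q * H * eta
rho * g = 1000 * 9.81 = 9810.0
P = 9810.0 * 49.9 * 34.5 * 0.78
P = 13172956.3 W

13172956.3


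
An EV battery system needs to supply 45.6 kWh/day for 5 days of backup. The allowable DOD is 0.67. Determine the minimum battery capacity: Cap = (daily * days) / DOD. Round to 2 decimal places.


Total energy needed = daily * days = 45.6 * 5 = 228.0 kWh
Account for depth of discharge:
  Cap = total_energy / DOD = 228.0 / 0.67
  Cap = 340.30 kWh

340.30


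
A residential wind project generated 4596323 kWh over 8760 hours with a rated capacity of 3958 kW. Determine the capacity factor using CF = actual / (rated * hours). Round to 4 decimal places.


Capacity factor = actual output / maximum possible output
Maximum possible = rated * hours = 3958 * 8760 = 34672080 kWh
CF = 4596323 / 34672080
CF = 0.1326

0.1326


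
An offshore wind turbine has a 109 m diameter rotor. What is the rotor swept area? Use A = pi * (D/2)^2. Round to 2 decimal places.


Compute the rotor radius:
  r = D / 2 = 109 / 2 = 54.5 m
Calculate swept area:
  A = pi * r^2 = pi * 54.5^2
  A = 9331.32 m^2

9331.32


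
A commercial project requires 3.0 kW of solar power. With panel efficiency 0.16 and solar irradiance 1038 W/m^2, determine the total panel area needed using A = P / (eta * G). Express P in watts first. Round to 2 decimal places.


Convert target power to watts: P = 3.0 * 1000 = 3000.0 W
Compute denominator: eta * G = 0.16 * 1038 = 166.08
Required area A = P / (eta * G) = 3000.0 / 166.08
A = 18.06 m^2

18.06


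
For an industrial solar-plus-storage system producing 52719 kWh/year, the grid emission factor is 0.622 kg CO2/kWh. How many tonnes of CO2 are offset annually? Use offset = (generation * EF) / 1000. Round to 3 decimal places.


CO2 offset in kg = generation * emission_factor
CO2 offset = 52719 * 0.622 = 32791.22 kg
Convert to tonnes:
  CO2 offset = 32791.22 / 1000 = 32.791 tonnes

32.791
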